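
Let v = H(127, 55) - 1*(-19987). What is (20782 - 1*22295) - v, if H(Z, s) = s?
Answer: -21555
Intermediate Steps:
v = 20042 (v = 55 - 1*(-19987) = 55 + 19987 = 20042)
(20782 - 1*22295) - v = (20782 - 1*22295) - 1*20042 = (20782 - 22295) - 20042 = -1513 - 20042 = -21555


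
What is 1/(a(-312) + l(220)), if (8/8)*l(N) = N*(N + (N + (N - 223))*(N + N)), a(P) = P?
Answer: 1/21053688 ≈ 4.7498e-8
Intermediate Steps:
l(N) = N*(N + 2*N*(-223 + 2*N)) (l(N) = N*(N + (N + (N - 223))*(N + N)) = N*(N + (N + (-223 + N))*(2*N)) = N*(N + (-223 + 2*N)*(2*N)) = N*(N + 2*N*(-223 + 2*N)))
1/(a(-312) + l(220)) = 1/(-312 + 220²*(-445 + 4*220)) = 1/(-312 + 48400*(-445 + 880)) = 1/(-312 + 48400*435) = 1/(-312 + 21054000) = 1/21053688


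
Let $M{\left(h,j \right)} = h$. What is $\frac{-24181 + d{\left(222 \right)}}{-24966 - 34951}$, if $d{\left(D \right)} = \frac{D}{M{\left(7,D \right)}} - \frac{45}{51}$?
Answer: $\frac{2873870}{7130123} \approx 0.40306$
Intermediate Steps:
$d{\left(D \right)} = - \frac{15}{17} + \frac{D}{7}$ ($d{\left(D \right)} = \frac{D}{7} - \frac{45}{51} = D \frac{1}{7} - \frac{15}{17} = \frac{D}{7} - \frac{15}{17} = - \frac{15}{17} + \frac{D}{7}$)
$\frac{-24181 + d{\left(222 \right)}}{-24966 - 34951} = \frac{-24181 + \left(- \frac{15}{17} + \frac{1}{7} \cdot 222\right)}{-24966 - 34951} = \frac{-24181 + \left(- \frac{15}{17} + \frac{222}{7}\right)}{-59917} = \left(-24181 + \frac{3669}{119}\right) \left(- \frac{1}{59917}\right) = \left(- \frac{2873870}{119}\right) \left(- \frac{1}{59917}\right) = \frac{2873870}{7130123}$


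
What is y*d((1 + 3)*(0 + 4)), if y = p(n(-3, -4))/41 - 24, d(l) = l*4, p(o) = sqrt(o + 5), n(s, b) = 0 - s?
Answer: -1536 + 128*sqrt(2)/41 ≈ -1531.6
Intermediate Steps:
n(s, b) = -s
p(o) = sqrt(5 + o)
d(l) = 4*l
y = -24 + 2*sqrt(2)/41 (y = sqrt(5 - 1*(-3))/41 - 24 = sqrt(5 + 3)*(1/41) - 24 = sqrt(8)*(1/41) - 24 = (2*sqrt(2))*(1/41) - 24 = 2*sqrt(2)/41 - 24 = -24 + 2*sqrt(2)/41 ≈ -23.931)
y*d((1 + 3)*(0 + 4)) = (-24 + 2*sqrt(2)/41)*(4*((1 + 3)*(0 + 4))) = (-24 + 2*sqrt(2)/41)*(4*(4*4)) = (-24 + 2*sqrt(2)/41)*(4*16) = (-24 + 2*sqrt(2)/41)*64 = -1536 + 128*sqrt(2)/41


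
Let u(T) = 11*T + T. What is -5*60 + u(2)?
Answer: -276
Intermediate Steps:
u(T) = 12*T
-5*60 + u(2) = -5*60 + 12*2 = -300 + 24 = -276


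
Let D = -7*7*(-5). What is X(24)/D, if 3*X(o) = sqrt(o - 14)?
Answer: sqrt(10)/735 ≈ 0.0043024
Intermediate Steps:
D = 245 (D = -49*(-5) = 245)
X(o) = sqrt(-14 + o)/3 (X(o) = sqrt(o - 14)/3 = sqrt(-14 + o)/3)
X(24)/D = (sqrt(-14 + 24)/3)/245 = (sqrt(10)/3)*(1/245) = sqrt(10)/735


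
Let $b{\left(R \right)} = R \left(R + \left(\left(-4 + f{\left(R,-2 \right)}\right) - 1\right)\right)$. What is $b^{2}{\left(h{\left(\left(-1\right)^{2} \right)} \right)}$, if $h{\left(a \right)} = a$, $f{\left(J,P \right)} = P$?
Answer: $36$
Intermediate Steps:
$b{\left(R \right)} = R \left(-7 + R\right)$ ($b{\left(R \right)} = R \left(R - 7\right) = R \left(-7 + R\right)$)
$b^{2}{\left(h{\left(\left(-1\right)^{2} \right)} \right)} = \left(\left(-1\right)^{2} \left(-7 + \left(-1\right)^{2}\right)\right)^{2} = \left(1 \left(-7 + 1\right)\right)^{2} = \left(1 \left(-6\right)\right)^{2} = \left(-6\right)^{2} = 36$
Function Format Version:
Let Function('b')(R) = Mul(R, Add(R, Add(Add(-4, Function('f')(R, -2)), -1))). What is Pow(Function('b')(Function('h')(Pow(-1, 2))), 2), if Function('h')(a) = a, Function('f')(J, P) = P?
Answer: 36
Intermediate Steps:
Function('b')(R) = Mul(R, Add(-7, R)) (Function('b')(R) = Mul(R, Add(R, Add(Add(-4, -2), -1))) = Mul(R, Add(R, Add(-6, -1))) = Mul(R, Add(R, -7)) = Mul(R, Add(-7, R)))
Pow(Function('b')(Function('h')(Pow(-1, 2))), 2) = Pow(Mul(Pow(-1, 2), Add(-7, Pow(-1, 2))), 2) = Pow(Mul(1, Add(-7, 1)), 2) = Pow(Mul(1, -6), 2) = Pow(-6, 2) = 36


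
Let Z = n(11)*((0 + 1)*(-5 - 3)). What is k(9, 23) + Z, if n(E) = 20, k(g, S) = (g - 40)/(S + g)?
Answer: -5151/32 ≈ -160.97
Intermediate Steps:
k(g, S) = (-40 + g)/(S + g)
Z = -160 (Z = 20*((0 + 1)*(-5 - 3)) = 20*(1*(-8)) = 20*(-8) = -160)
k(9, 23) + Z = (-40 + 9)/(23 + 9) - 160 = -31/32 - 160 = -5151/32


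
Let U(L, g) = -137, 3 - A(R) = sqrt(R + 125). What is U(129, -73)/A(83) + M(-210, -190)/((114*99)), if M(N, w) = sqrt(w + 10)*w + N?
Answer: 766126/374319 + 548*sqrt(13)/199 - 10*I*sqrt(5)/99 ≈ 11.976 - 0.22587*I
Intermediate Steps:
A(R) = 3 - sqrt(125 + R) (A(R) = 3 - sqrt(R + 125) = 3 - sqrt(125 + R))
M(N, w) = N + w*sqrt(10 + w) (M(N, w) = sqrt(10 + w)*w + N = w*sqrt(10 + w) + N = N + w*sqrt(10 + w))
U(129, -73)/A(83) + M(-210, -190)/((114*99)) = -137/(3 - sqrt(125 + 83)) + (-210 - 190*sqrt(10 - 190))/((114*99)) = -137/(3 - sqrt(208)) + (-210 - 1140*I*sqrt(5))/11286 = -137/(3 - 4*sqrt(13)) + (-210 - 1140*I*sqrt(5))*(1/11286) = -137/(3 - 4*sqrt(13)) + (-35/1881 - 10*I*sqrt(5)/99) = -35/1881 - 137/(3 - 4*sqrt(13)) - 10*I*sqrt(5)/99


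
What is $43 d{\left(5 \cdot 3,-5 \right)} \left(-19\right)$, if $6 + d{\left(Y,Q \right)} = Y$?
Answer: $-7353$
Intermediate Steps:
$d{\left(Y,Q \right)} = -6 + Y$
$43 d{\left(5 \cdot 3,-5 \right)} \left(-19\right) = 43 \left(-6 + 5 \cdot 3\right) \left(-19\right) = 43 \left(-6 + 15\right) \left(-19\right) = 43 \cdot 9 \left(-19\right) = 387 \left(-19\right) = -7353$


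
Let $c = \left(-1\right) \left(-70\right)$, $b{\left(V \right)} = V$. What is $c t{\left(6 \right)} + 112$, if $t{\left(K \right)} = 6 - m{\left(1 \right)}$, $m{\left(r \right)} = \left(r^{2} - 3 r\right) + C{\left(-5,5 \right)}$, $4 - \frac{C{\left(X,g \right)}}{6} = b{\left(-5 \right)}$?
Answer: $-3108$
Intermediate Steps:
$C{\left(X,g \right)} = 54$ ($C{\left(X,g \right)} = 24 - -30 = 24 + 30 = 54$)
$c = 70$
$m{\left(r \right)} = 54 + r^{2} - 3 r$ ($m{\left(r \right)} = \left(r^{2} - 3 r\right) + 54 = 54 + r^{2} - 3 r$)
$t{\left(K \right)} = -46$ ($t{\left(K \right)} = 6 - \left(54 + 1^{2} - 3\right) = 6 - \left(54 + 1 - 3\right) = 6 - 52 = -46$)
$c t{\left(6 \right)} + 112 = 70 \left(-46\right) + 112 = -3220 + 112 = -3108$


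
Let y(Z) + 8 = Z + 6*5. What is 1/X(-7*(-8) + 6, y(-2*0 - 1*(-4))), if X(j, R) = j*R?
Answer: 1/1612 ≈ 0.00062035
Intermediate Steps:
y(Z) = 22 + Z (y(Z) = -8 + (Z + 6*5) = -8 + (Z + 30) = -8 + (30 + Z) = 22 + Z)
X(j, R) = R*j
1/X(-7*(-8) + 6, y(-2*0 - 1*(-4))) = 1/((22 + (-2*0 - 1*(-4)))*(-7*(-8) + 6)) = 1/((22 + (0 + 4))*(56 + 6)) = 1/((22 + 4)*62) = 1/(26*62) = 1/1612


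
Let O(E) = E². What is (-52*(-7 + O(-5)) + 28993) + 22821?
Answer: 50878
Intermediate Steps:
(-52*(-7 + O(-5)) + 28993) + 22821 = (-52*(-7 + (-5)²) + 28993) + 22821 = (-52*(-7 + 25) + 28993) + 22821 = (-52*18 + 28993) + 22821 = (-936 + 28993) + 22821 = 28057 + 22821 = 50878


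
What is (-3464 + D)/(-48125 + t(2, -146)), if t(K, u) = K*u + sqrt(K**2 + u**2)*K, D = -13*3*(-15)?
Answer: 139392543/2344120609 + 11516*sqrt(5330)/2344120609 ≈ 0.059823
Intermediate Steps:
D = 585 (D = -39*(-15) = 585)
t(K, u) = K*u + K*sqrt(K**2 + u**2)
(-3464 + D)/(-48125 + t(2, -146)) = (-3464 + 585)/(-48125 + 2*(-146 + sqrt(2**2 + (-146)**2))) = -2879/(-48125 + 2*(-146 + sqrt(4 + 21316))) = -2879/(-48125 + 2*(-146 + sqrt(21320))) = -2879/(-48125 + 2*(-146 + 2*sqrt(5330))) = -2879/(-48125 + (-292 + 4*sqrt(5330))) = -2879/(-48417 + 4*sqrt(5330))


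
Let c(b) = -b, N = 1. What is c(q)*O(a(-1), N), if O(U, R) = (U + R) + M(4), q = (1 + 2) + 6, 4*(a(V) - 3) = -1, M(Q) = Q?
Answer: -279/4 ≈ -69.750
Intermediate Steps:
a(V) = 11/4 (a(V) = 3 + (¼)*(-1) = 3 - ¼ = 11/4)
q = 9 (q = 3 + 6 = 9)
O(U, R) = 4 + R + U (O(U, R) = (U + R) + 4 = (R + U) + 4 = 4 + R + U)
c(q)*O(a(-1), N) = (-1*9)*(4 + 1 + 11/4) = -9*31/4 = -279/4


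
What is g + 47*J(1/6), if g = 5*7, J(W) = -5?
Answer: -200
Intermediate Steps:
g = 35
g + 47*J(1/6) = 35 + 47*(-5) = 35 - 235 = -200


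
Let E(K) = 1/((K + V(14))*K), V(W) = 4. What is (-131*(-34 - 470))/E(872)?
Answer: 50433884928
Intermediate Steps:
E(K) = 1/(K*(4 + K)) (E(K) = 1/((K + 4)*K) = 1/((4 + K)*K) = 1/(K*(4 + K)))
(-131*(-34 - 470))/E(872) = (-131*(-34 - 470))/((1/(872*(4 + 872)))) = (-131*(-504))/(((1/872)/876)) = 66024/(((1/872)*(1/876))) = 66024/(1/763872) = 66024*763872 = 50433884928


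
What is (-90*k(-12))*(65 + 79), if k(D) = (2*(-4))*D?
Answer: -1244160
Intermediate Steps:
k(D) = -8*D
(-90*k(-12))*(65 + 79) = (-(-720)*(-12))*(65 + 79) = -90*96*144 = -8640*144 = -1244160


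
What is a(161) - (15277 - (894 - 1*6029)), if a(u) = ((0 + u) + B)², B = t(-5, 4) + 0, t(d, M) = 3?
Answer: 6484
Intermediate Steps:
B = 3 (B = 3 + 0 = 3)
a(u) = (3 + u)² (a(u) = ((0 + u) + 3)² = (u + 3)² = (3 + u)²)
a(161) - (15277 - (894 - 1*6029)) = (3 + 161)² - (15277 - (894 - 1*6029)) = 164² - (15277 - (894 - 6029)) = 26896 - (15277 - 1*(-5135)) = 26896 - (15277 + 5135) = 26896 - 1*20412 = 26896 - 20412 = 6484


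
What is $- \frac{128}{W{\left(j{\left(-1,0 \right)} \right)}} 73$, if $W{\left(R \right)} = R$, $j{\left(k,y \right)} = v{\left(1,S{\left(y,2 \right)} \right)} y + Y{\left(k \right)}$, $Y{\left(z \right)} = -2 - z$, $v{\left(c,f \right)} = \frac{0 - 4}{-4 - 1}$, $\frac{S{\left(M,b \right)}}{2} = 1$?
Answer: $9344$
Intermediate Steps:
$S{\left(M,b \right)} = 2$ ($S{\left(M,b \right)} = 2 \cdot 1 = 2$)
$v{\left(c,f \right)} = \frac{4}{5}$ ($v{\left(c,f \right)} = - \frac{4}{-5} = \left(-4\right) \left(- \frac{1}{5}\right) = \frac{4}{5}$)
$j{\left(k,y \right)} = -2 - k + \frac{4 y}{5}$ ($j{\left(k,y \right)} = \frac{4 y}{5} - \left(2 + k\right) = -2 - k + \frac{4 y}{5}$)
$- \frac{128}{W{\left(j{\left(-1,0 \right)} \right)}} 73 = - \frac{128}{-2 - -1 + \frac{4}{5} \cdot 0} \cdot 73 = - \frac{128}{-2 + 1 + 0} \cdot 73 = - \frac{128}{-1} \cdot 73 = \left(-128\right) \left(-1\right) 73 = 128 \cdot 73 = 9344$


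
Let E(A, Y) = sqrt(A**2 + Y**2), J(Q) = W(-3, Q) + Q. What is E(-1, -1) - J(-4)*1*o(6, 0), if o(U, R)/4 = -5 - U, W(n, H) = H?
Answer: -352 + sqrt(2) ≈ -350.59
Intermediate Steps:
o(U, R) = -20 - 4*U (o(U, R) = 4*(-5 - U) = -20 - 4*U)
J(Q) = 2*Q (J(Q) = Q + Q = 2*Q)
E(-1, -1) - J(-4)*1*o(6, 0) = sqrt((-1)**2 + (-1)**2) - (2*(-4))*1*(-20 - 4*6) = sqrt(1 + 1) - (-8*1)*(-20 - 24) = sqrt(2) - (-8)*(-44) = sqrt(2) - 1*352 = sqrt(2) - 352 = -352 + sqrt(2)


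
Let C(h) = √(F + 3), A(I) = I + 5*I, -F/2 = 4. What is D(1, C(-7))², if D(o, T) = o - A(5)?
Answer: 841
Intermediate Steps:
F = -8 (F = -2*4 = -8)
A(I) = 6*I
C(h) = I*√5 (C(h) = √(-8 + 3) = √(-5) = I*√5)
D(o, T) = -30 + o (D(o, T) = o - 6*5 = o - 1*30 = o - 30 = -30 + o)
D(1, C(-7))² = (-30 + 1)² = (-29)² = 841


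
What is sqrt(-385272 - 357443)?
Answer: I*sqrt(742715) ≈ 861.81*I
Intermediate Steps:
sqrt(-385272 - 357443) = sqrt(-742715) = I*sqrt(742715)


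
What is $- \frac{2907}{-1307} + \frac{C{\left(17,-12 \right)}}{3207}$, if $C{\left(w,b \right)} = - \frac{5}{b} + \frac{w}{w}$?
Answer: $\frac{111895207}{50298588} \approx 2.2246$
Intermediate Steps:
$C{\left(w,b \right)} = 1 - \frac{5}{b}$ ($C{\left(w,b \right)} = - \frac{5}{b} + 1 = 1 - \frac{5}{b}$)
$- \frac{2907}{-1307} + \frac{C{\left(17,-12 \right)}}{3207} = - \frac{2907}{-1307} + \frac{\frac{1}{-12} \left(-5 - 12\right)}{3207} = \left(-2907\right) \left(- \frac{1}{1307}\right) + \left(- \frac{1}{12}\right) \left(-17\right) \frac{1}{3207} = \frac{2907}{1307} + \frac{17}{12} \cdot \frac{1}{3207} = \frac{2907}{1307} + \frac{17}{38484} = \frac{111895207}{50298588}$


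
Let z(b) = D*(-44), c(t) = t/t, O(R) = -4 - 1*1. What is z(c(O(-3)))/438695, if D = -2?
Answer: 88/438695 ≈ 0.00020060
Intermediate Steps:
O(R) = -5 (O(R) = -4 - 1 = -5)
c(t) = 1
z(b) = 88 (z(b) = -2*(-44) = 88)
z(c(O(-3)))/438695 = 88/438695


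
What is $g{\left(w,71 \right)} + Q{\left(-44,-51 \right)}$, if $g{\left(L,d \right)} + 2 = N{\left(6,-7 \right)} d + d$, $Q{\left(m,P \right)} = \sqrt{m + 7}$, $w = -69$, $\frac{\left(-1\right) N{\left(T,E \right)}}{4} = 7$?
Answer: $-1919 + i \sqrt{37} \approx -1919.0 + 6.0828 i$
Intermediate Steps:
$N{\left(T,E \right)} = -28$ ($N{\left(T,E \right)} = \left(-4\right) 7 = -28$)
$Q{\left(m,P \right)} = \sqrt{7 + m}$
$g{\left(L,d \right)} = -2 - 27 d$ ($g{\left(L,d \right)} = -2 + \left(- 28 d + d\right) = -2 - 27 d$)
$g{\left(w,71 \right)} + Q{\left(-44,-51 \right)} = \left(-2 - 1917\right) + \sqrt{7 - 44} = \left(-2 - 1917\right) + \sqrt{-37} = -1919 + i \sqrt{37}$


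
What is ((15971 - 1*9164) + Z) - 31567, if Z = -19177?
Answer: -43937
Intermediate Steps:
((15971 - 1*9164) + Z) - 31567 = ((15971 - 1*9164) - 19177) - 31567 = ((15971 - 9164) - 19177) - 31567 = (6807 - 19177) - 31567 = -12370 - 31567 = -43937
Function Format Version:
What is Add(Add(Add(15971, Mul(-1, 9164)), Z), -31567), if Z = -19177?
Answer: -43937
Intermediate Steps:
Add(Add(Add(15971, Mul(-1, 9164)), Z), -31567) = Add(Add(Add(15971, Mul(-1, 9164)), -19177), -31567) = Add(Add(Add(15971, -9164), -19177), -31567) = Add(Add(6807, -19177), -31567) = Add(-12370, -31567) = -43937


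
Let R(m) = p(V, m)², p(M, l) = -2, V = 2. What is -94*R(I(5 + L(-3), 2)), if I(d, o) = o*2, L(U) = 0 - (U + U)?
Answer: -376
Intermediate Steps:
L(U) = -2*U (L(U) = 0 - 2*U = -2*U)
I(d, o) = 2*o
R(m) = 4 (R(m) = (-2)² = 4)
-94*R(I(5 + L(-3), 2)) = -94*4 = -376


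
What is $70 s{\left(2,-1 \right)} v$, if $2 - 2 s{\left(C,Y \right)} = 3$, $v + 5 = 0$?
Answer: $175$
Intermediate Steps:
$v = -5$ ($v = -5 + 0 = -5$)
$s{\left(C,Y \right)} = - \frac{1}{2}$ ($s{\left(C,Y \right)} = 1 - \frac{3}{2} = - \frac{1}{2}$)
$70 s{\left(2,-1 \right)} v = 70 \left(- \frac{1}{2}\right) \left(-5\right) = \left(-35\right) \left(-5\right) = 175$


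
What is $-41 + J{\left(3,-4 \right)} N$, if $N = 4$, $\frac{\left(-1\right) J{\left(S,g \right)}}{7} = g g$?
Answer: $-489$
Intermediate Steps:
$J{\left(S,g \right)} = - 7 g^{2}$ ($J{\left(S,g \right)} = - 7 g g = - 7 g^{2}$)
$-41 + J{\left(3,-4 \right)} N = -41 + - 7 \left(-4\right)^{2} \cdot 4 = -41 + \left(-7\right) 16 \cdot 4 = -41 - 448 = -489$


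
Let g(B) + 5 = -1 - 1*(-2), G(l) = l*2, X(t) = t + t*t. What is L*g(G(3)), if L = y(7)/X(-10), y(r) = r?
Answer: -14/45 ≈ -0.31111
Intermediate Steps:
X(t) = t + t**2
G(l) = 2*l
g(B) = -4 (g(B) = -5 + (-1 - 1*(-2)) = -5 + (-1 + 2) = -5 + 1 = -4)
L = 7/90 (L = 7/((-10*(1 - 10))) = 7/((-10*(-9))) = 7/90 ≈ 0.077778)
L*g(G(3)) = (7/90)*(-4) = -14/45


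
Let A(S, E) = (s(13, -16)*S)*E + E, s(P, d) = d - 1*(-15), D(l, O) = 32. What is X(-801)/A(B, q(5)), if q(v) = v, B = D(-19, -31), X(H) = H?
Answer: 801/155 ≈ 5.1677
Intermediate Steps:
B = 32
s(P, d) = 15 + d (s(P, d) = d + 15 = 15 + d)
A(S, E) = E - E*S (A(S, E) = ((15 - 16)*S)*E + E = (-S)*E + E = -E*S + E = E - E*S)
X(-801)/A(B, q(5)) = -801*1/(5*(1 - 1*32)) = -801*1/(5*(1 - 32)) = -801/(5*(-31)) = -801/(-155) = -801*(-1/155) = 801/155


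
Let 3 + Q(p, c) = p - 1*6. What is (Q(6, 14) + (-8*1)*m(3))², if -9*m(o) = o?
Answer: ⅑ ≈ 0.11111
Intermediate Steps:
m(o) = -o/9
Q(p, c) = -9 + p (Q(p, c) = -3 + (p - 1*6) = -3 + (p - 6) = -3 + (-6 + p) = -9 + p)
(Q(6, 14) + (-8*1)*m(3))² = ((-9 + 6) + (-8*1)*(-⅑*3))² = (-3 - 8*(-⅓))² = (-3 + 8/3)² = (-⅓)² = ⅑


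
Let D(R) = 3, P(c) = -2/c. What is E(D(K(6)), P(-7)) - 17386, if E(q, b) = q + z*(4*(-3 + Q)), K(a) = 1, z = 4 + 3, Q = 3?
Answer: -17383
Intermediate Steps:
z = 7
E(q, b) = q (E(q, b) = q + 7*(4*(-3 + 3)) = q + 7*(4*0) = q + 7*0 = q + 0 = q)
E(D(K(6)), P(-7)) - 17386 = 3 - 17386 = -17383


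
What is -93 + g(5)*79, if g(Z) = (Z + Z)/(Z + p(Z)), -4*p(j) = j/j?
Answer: 1393/19 ≈ 73.316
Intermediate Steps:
p(j) = -¼ (p(j) = -j/(4*j) = -¼*1 = -¼)
g(Z) = 2*Z/(-¼ + Z) (g(Z) = (Z + Z)/(Z - ¼) = (2*Z)/(-¼ + Z) = 2*Z/(-¼ + Z))
-93 + g(5)*79 = -93 + (8*5/(-1 + 4*5))*79 = -93 + (8*5/(-1 + 20))*79 = -93 + (8*5/19)*79 = -93 + (8*5*(1/19))*79 = -93 + (40/19)*79 = -93 + 3160/19 = 1393/19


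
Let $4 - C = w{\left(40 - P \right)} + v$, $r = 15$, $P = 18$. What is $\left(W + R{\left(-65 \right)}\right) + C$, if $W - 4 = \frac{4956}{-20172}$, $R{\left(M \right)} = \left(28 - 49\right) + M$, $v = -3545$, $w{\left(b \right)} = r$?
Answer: $\frac{5802399}{1681} \approx 3451.8$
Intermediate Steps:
$w{\left(b \right)} = 15$
$R{\left(M \right)} = -21 + M$
$W = \frac{6311}{1681}$ ($W = 4 + \frac{4956}{-20172} = 4 + 4956 \left(- \frac{1}{20172}\right) = 4 - \frac{413}{1681} = \frac{6311}{1681} \approx 3.7543$)
$C = 3534$ ($C = 4 - \left(15 - 3545\right) = 4 - -3530 = 4 + 3530 = 3534$)
$\left(W + R{\left(-65 \right)}\right) + C = \left(\frac{6311}{1681} - 86\right) + 3534 = - \frac{138255}{1681} + 3534 = \frac{5802399}{1681}$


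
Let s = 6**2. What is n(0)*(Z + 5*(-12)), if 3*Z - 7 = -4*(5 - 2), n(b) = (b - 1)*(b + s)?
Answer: 2220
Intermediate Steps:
s = 36
n(b) = (-1 + b)*(36 + b) (n(b) = (b - 1)*(b + 36) = (-1 + b)*(36 + b))
Z = -5/3 (Z = 7/3 + (-4*(5 - 2))/3 = 7/3 + (-4*3)/3 = 7/3 + (1/3)*(-12) = 7/3 - 4 = -5/3 ≈ -1.6667)
n(0)*(Z + 5*(-12)) = (-36 + 0**2 + 35*0)*(-5/3 + 5*(-12)) = (-36 + 0 + 0)*(-5/3 - 60) = -36*(-185/3) = 2220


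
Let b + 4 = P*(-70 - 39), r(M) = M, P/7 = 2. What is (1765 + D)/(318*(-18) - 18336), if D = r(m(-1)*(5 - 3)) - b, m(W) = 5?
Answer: -661/4812 ≈ -0.13736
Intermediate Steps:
P = 14 (P = 7*2 = 14)
b = -1530 (b = -4 + 14*(-70 - 39) = -4 + 14*(-109) = -4 - 1526 = -1530)
D = 1540 (D = 5*(5 - 3) - 1*(-1530) = 5*2 + 1530 = 10 + 1530 = 1540)
(1765 + D)/(318*(-18) - 18336) = (1765 + 1540)/(318*(-18) - 18336) = 3305/(-5724 - 18336) = 3305/(-24060) = 3305*(-1/24060) = -661/4812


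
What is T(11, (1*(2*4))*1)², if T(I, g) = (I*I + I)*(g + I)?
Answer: 6290064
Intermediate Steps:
T(I, g) = (I + g)*(I + I²) (T(I, g) = (I² + I)*(I + g) = (I + I²)*(I + g) = (I + g)*(I + I²))
T(11, (1*(2*4))*1)² = (11*(11 + (1*(2*4))*1 + 11² + 11*((1*(2*4))*1)))² = (11*(11 + (1*8)*1 + 121 + 11*((1*8)*1)))² = (11*(11 + 8*1 + 121 + 11*(8*1)))² = (11*(11 + 8 + 121 + 11*8))² = (11*(11 + 8 + 121 + 88))² = (11*228)² = 2508² = 6290064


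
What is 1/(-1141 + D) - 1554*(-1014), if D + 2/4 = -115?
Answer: 3959874826/2513 ≈ 1.5758e+6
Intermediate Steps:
D = -231/2 (D = -1/2 - 115 = -231/2 ≈ -115.50)
1/(-1141 + D) - 1554*(-1014) = 1/(-1141 - 231/2) - 1554*(-1014) = 1/(-2513/2) + 1575756 = -2/2513 + 1575756 = 3959874826/2513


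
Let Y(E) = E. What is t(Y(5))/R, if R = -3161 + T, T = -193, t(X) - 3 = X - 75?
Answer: 67/3354 ≈ 0.019976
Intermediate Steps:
t(X) = -72 + X (t(X) = 3 + (X - 75) = 3 + (-75 + X) = -72 + X)
R = -3354 (R = -3161 - 193 = -3354)
t(Y(5))/R = (-72 + 5)/(-3354) = -67*(-1/3354) = 67/3354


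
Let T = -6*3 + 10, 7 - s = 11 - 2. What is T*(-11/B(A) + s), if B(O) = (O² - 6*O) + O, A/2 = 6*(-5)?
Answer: 15622/975 ≈ 16.023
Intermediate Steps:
A = -60 (A = 2*(6*(-5)) = 2*(-30) = -60)
B(O) = O² - 5*O
s = -2 (s = 7 - (11 - 2) = 7 - 1*9 = 7 - 9 = -2)
T = -8 (T = -18 + 10 = -8)
T*(-11/B(A) + s) = -8*(-11*(-1/(60*(-5 - 60))) - 2) = -8*(-11/((-60*(-65))) - 2) = -8*(-11/3900 - 2) = -8*(-7811/3900) = 15622/975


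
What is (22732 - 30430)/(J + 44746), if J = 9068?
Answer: -1283/8969 ≈ -0.14305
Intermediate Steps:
(22732 - 30430)/(J + 44746) = (22732 - 30430)/(9068 + 44746) = -7698/53814 = -7698*1/53814 = -1283/8969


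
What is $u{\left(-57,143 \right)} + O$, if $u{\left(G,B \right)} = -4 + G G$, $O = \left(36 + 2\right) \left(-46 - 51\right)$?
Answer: $-441$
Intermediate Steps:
$O = -3686$ ($O = 38 \left(-97\right) = -3686$)
$u{\left(G,B \right)} = -4 + G^{2}$
$u{\left(-57,143 \right)} + O = \left(-4 + \left(-57\right)^{2}\right) - 3686 = \left(-4 + 3249\right) - 3686 = 3245 - 3686 = -441$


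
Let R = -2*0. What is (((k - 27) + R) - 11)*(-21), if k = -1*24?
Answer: 1302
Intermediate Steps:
R = 0
k = -24
(((k - 27) + R) - 11)*(-21) = (((-24 - 27) + 0) - 11)*(-21) = ((-51 + 0) - 11)*(-21) = (-51 - 11)*(-21) = -62*(-21) = 1302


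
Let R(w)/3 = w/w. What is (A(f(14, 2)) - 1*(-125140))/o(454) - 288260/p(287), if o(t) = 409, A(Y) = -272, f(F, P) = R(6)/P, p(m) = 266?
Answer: -6048818/7771 ≈ -778.38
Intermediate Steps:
R(w) = 3 (R(w) = 3*(w/w) = 3*1 = 3)
f(F, P) = 3/P
(A(f(14, 2)) - 1*(-125140))/o(454) - 288260/p(287) = (-272 - 1*(-125140))/409 - 288260/266 = (-272 + 125140)*(1/409) - 288260*1/266 = 124868*(1/409) - 20590/19 = 124868/409 - 20590/19 = -6048818/7771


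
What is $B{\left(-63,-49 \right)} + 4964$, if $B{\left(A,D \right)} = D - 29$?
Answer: $4886$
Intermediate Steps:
$B{\left(A,D \right)} = -29 + D$
$B{\left(-63,-49 \right)} + 4964 = \left(-29 - 49\right) + 4964 = -78 + 4964 = 4886$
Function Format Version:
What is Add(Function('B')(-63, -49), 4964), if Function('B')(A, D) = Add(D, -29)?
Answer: 4886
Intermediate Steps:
Function('B')(A, D) = Add(-29, D)
Add(Function('B')(-63, -49), 4964) = Add(Add(-29, -49), 4964) = Add(-78, 4964) = 4886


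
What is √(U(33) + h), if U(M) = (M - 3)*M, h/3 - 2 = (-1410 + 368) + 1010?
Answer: 30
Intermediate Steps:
h = -90 (h = 6 + 3*((-1410 + 368) + 1010) = 6 + 3*(-1042 + 1010) = 6 + 3*(-32) = 6 - 96 = -90)
U(M) = M*(-3 + M) (U(M) = (-3 + M)*M = M*(-3 + M))
√(U(33) + h) = √(33*(-3 + 33) - 90) = √(33*30 - 90) = √(990 - 90) = √900 = 30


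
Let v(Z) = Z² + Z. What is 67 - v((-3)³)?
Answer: -635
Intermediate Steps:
v(Z) = Z + Z²
67 - v((-3)³) = 67 - (-3)³*(1 + (-3)³) = 67 - (-27)*(1 - 27) = 67 - (-27)*(-26) = 67 - 1*702 = 67 - 702 = -635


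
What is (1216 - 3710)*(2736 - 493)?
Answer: -5594042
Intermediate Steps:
(1216 - 3710)*(2736 - 493) = -2494*2243 = -5594042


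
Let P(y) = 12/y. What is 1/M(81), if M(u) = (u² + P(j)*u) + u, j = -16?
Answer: 4/26325 ≈ 0.00015195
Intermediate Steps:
M(u) = u² + u/4 (M(u) = (u² + (12/(-16))*u) + u = (u² + (12*(-1/16))*u) + u = (u² - 3*u/4) + u = u² + u/4)
1/M(81) = 1/(81*(¼ + 81)) = 1/(81*(325/4)) = 1/(26325/4) = 4/26325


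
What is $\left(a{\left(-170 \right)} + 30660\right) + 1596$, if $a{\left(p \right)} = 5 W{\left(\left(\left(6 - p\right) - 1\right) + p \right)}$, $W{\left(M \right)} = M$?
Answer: $32281$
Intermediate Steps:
$a{\left(p \right)} = 25$ ($a{\left(p \right)} = 5 \left(\left(\left(6 - p\right) - 1\right) + p\right) = 5 \left(\left(5 - p\right) + p\right) = 5 \cdot 5 = 25$)
$\left(a{\left(-170 \right)} + 30660\right) + 1596 = \left(25 + 30660\right) + 1596 = 30685 + 1596 = 32281$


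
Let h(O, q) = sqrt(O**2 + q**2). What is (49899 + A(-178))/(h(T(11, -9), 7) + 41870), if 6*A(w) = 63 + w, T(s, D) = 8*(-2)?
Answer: 1253081173/1051857957 - 299279*sqrt(305)/10518579570 ≈ 1.1908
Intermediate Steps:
T(s, D) = -16
A(w) = 21/2 + w/6 (A(w) = (63 + w)/6 = 21/2 + w/6)
(49899 + A(-178))/(h(T(11, -9), 7) + 41870) = (49899 + (21/2 + (1/6)*(-178)))/(sqrt((-16)**2 + 7**2) + 41870) = (49899 + (21/2 - 89/3))/(sqrt(256 + 49) + 41870) = (49899 - 115/6)/(sqrt(305) + 41870) = 299279/(6*(41870 + sqrt(305)))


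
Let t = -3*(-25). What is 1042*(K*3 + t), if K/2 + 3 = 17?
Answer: 165678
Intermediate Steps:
t = 75
K = 28 (K = -6 + 2*17 = -6 + 34 = 28)
1042*(K*3 + t) = 1042*(28*3 + 75) = 1042*(84 + 75) = 1042*159 = 165678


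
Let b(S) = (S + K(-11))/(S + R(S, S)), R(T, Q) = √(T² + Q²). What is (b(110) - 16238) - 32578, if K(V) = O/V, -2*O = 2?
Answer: -59068571/1210 + 1211*√2/1210 ≈ -48816.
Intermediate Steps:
O = -1 (O = -½*2 = -1)
K(V) = -1/V
R(T, Q) = √(Q² + T²)
b(S) = (1/11 + S)/(S + √2*√(S²)) (b(S) = (S - 1/(-11))/(S + √(S² + S²)) = (S - 1*(-1/11))/(S + √(2*S²)) = (S + 1/11)/(S + √2*√(S²)) = (1/11 + S)/(S + √2*√(S²)))
(b(110) - 16238) - 32578 = ((1/11 + 110)/(110 + √2*√(110²)) - 16238) - 32578 = ((1211/11)/(110 + √2*√12100) - 16238) - 32578 = ((1211/11)/(110 + √2*110) - 16238) - 32578 = ((1211/11)/(110 + 110*√2) - 16238) - 32578 = (1211/(11*(110 + 110*√2)) - 16238) - 32578 = (-16238 + 1211/(11*(110 + 110*√2))) - 32578 = -48816 + 1211/(11*(110 + 110*√2))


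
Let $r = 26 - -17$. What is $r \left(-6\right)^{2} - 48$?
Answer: $1500$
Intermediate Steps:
$r = 43$ ($r = 26 + 17 = 43$)
$r \left(-6\right)^{2} - 48 = 43 \left(-6\right)^{2} - 48 = 43 \cdot 36 - 48 = 1548 - 48 = 1500$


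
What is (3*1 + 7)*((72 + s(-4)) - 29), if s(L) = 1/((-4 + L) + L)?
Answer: 2575/6 ≈ 429.17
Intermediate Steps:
s(L) = 1/(-4 + 2*L)
(3*1 + 7)*((72 + s(-4)) - 29) = (3*1 + 7)*((72 + 1/(2*(-2 - 4))) - 29) = (3 + 7)*((72 + (½)/(-6)) - 29) = 10*((72 + (½)*(-⅙)) - 29) = 10*((72 - 1/12) - 29) = 10*(863/12 - 29) = 10*(515/12) = 2575/6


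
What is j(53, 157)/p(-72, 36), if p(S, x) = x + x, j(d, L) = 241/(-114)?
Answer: -241/8208 ≈ -0.029362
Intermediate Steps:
j(d, L) = -241/114 (j(d, L) = 241*(-1/114) = -241/114)
p(S, x) = 2*x
j(53, 157)/p(-72, 36) = -241/(114*(2*36)) = -241/114/72 = -241/114*1/72 = -241/8208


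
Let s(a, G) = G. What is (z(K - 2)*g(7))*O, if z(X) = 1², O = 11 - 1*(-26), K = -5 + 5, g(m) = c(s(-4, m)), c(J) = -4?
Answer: -148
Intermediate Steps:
g(m) = -4
K = 0
O = 37 (O = 11 + 26 = 37)
z(X) = 1
(z(K - 2)*g(7))*O = (1*(-4))*37 = -4*37 = -148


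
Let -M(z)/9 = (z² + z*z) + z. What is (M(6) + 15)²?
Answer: 471969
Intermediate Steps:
M(z) = -18*z² - 9*z (M(z) = -9*((z² + z*z) + z) = -9*((z² + z²) + z) = -9*(2*z² + z) = -9*(z + 2*z²) = -18*z² - 9*z)
(M(6) + 15)² = (-9*6*(1 + 2*6) + 15)² = (-9*6*(1 + 12) + 15)² = (-9*6*13 + 15)² = (-702 + 15)² = (-687)² = 471969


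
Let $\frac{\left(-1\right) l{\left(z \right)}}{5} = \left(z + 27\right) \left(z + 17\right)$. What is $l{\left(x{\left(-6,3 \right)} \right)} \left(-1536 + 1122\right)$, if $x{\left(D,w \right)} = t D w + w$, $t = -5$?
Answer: $27324000$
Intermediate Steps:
$x{\left(D,w \right)} = w - 5 D w$ ($x{\left(D,w \right)} = - 5 D w + w = w - 5 D w$)
$l{\left(z \right)} = - 5 \left(17 + z\right) \left(27 + z\right)$ ($l{\left(z \right)} = - 5 \left(z + 27\right) \left(z + 17\right) = - 5 \left(27 + z\right) \left(17 + z\right) = - 5 \left(17 + z\right) \left(27 + z\right)$)
$l{\left(x{\left(-6,3 \right)} \right)} \left(-1536 + 1122\right) = \left(-2295 - 220 \cdot 3 \left(1 - -30\right) - 5 \left(3 \left(1 - -30\right)\right)^{2}\right) \left(-1536 + 1122\right) = \left(-2295 - 220 \cdot 3 \left(1 + 30\right) - 5 \left(3 \left(1 + 30\right)\right)^{2}\right) \left(-414\right) = \left(-2295 - 220 \cdot 3 \cdot 31 - 5 \left(3 \cdot 31\right)^{2}\right) \left(-414\right) = \left(-2295 - 20460 - 5 \cdot 93^{2}\right) \left(-414\right) = \left(-2295 - 20460 - 43245\right) \left(-414\right) = \left(-66000\right) \left(-414\right) = 27324000$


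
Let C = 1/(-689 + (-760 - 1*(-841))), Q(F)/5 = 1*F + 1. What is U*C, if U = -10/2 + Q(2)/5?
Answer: 1/304 ≈ 0.0032895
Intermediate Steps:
Q(F) = 5 + 5*F (Q(F) = 5*(1*F + 1) = 5*(F + 1) = 5*(1 + F) = 5 + 5*F)
U = -2 (U = -10/2 + (5 + 5*2)/5 = -10*½ + (5 + 10)*(⅕) = -5 + 15*(⅕) = -5 + 3 = -2)
C = -1/608 (C = 1/(-689 + (-760 + 841)) = 1/(-689 + 81) = 1/(-608) = -1/608 ≈ -0.0016447)
U*C = -2*(-1/608) = 1/304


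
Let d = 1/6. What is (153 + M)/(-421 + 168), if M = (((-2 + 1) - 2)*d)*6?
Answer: -150/253 ≈ -0.59289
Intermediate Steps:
d = ⅙ ≈ 0.16667
M = -3 (M = (((-2 + 1) - 2)*(⅙))*6 = ((-1 - 2)*(⅙))*6 = -3*⅙*6 = -½*6 = -3)
(153 + M)/(-421 + 168) = (153 - 3)/(-421 + 168) = 150/(-253) = 150*(-1/253) = -150/253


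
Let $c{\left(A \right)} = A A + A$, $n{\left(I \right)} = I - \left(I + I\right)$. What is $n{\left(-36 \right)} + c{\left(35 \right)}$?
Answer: $1296$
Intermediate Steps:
$n{\left(I \right)} = - I$ ($n{\left(I \right)} = I - 2 I = - I$)
$c{\left(A \right)} = A + A^{2}$ ($c{\left(A \right)} = A^{2} + A = A + A^{2}$)
$n{\left(-36 \right)} + c{\left(35 \right)} = \left(-1\right) \left(-36\right) + 35 \left(1 + 35\right) = 36 + 35 \cdot 36 = 36 + 1260 = 1296$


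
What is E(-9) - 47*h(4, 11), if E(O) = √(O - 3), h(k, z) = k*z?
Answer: -2068 + 2*I*√3 ≈ -2068.0 + 3.4641*I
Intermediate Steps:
E(O) = √(-3 + O)
E(-9) - 47*h(4, 11) = √(-3 - 9) - 188*11 = √(-12) - 47*44 = 2*I*√3 - 2068 = -2068 + 2*I*√3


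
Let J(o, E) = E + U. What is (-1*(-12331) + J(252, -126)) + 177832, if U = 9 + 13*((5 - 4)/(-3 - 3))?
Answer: 1140263/6 ≈ 1.9004e+5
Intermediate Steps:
U = 41/6 (U = 9 + 13*(1/(-6)) = 9 + 13*(-⅙*1) = 9 + 13*(-⅙) = 9 - 13/6 = 41/6 ≈ 6.8333)
J(o, E) = 41/6 + E (J(o, E) = E + 41/6 = 41/6 + E)
(-1*(-12331) + J(252, -126)) + 177832 = (-1*(-12331) + (41/6 - 126)) + 177832 = (12331 - 715/6) + 177832 = 73271/6 + 177832 = 1140263/6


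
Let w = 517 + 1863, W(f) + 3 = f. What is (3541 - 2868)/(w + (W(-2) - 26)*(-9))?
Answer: 673/2659 ≈ 0.25310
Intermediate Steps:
W(f) = -3 + f
w = 2380
(3541 - 2868)/(w + (W(-2) - 26)*(-9)) = (3541 - 2868)/(2380 + ((-3 - 2) - 26)*(-9)) = 673/(2380 + (-5 - 26)*(-9)) = 673/(2380 - 31*(-9)) = 673/(2380 + 279) = 673/2659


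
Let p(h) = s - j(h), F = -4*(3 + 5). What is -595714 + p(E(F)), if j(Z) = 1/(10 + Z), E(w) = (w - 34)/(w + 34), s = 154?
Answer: -13697879/23 ≈ -5.9556e+5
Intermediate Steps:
F = -32 (F = -4*8 = -32)
E(w) = (-34 + w)/(34 + w)
p(h) = 154 - 1/(10 + h)
-595714 + p(E(F)) = -595714 + (1539 + 154*((-34 - 32)/(34 - 32)))/(10 + (-34 - 32)/(34 - 32)) = -595714 + (1539 + 154*(-66/2))/(10 - 66/2) = -595714 + (1539 + 154*((1/2)*(-66)))/(10 + (1/2)*(-66)) = -595714 + (1539 + 154*(-33))/(10 - 33) = -595714 + (1539 - 5082)/(-23) = -595714 - 1/23*(-3543) = -595714 + 3543/23 = -13697879/23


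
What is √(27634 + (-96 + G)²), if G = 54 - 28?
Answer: √32534 ≈ 180.37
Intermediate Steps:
G = 26
√(27634 + (-96 + G)²) = √(27634 + (-96 + 26)²) = √(27634 + (-70)²) = √(27634 + 4900) = √32534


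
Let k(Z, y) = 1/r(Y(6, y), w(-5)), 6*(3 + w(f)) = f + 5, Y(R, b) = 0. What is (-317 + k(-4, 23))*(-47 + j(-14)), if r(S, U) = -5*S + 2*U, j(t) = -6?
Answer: 100859/6 ≈ 16810.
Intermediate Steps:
w(f) = -13/6 + f/6 (w(f) = -3 + (f + 5)/6 = -3 + (5 + f)/6 = -3 + (⅚ + f/6) = -13/6 + f/6)
k(Z, y) = -⅙ (k(Z, y) = 1/(-5*0 + 2*(-13/6 + (⅙)*(-5))) = 1/(0 + 2*(-13/6 - ⅚)) = 1/(0 + 2*(-3)) = 1/(0 - 6) = 1/(-6) = -⅙)
(-317 + k(-4, 23))*(-47 + j(-14)) = (-317 - ⅙)*(-47 - 6) = -1903/6*(-53) = 100859/6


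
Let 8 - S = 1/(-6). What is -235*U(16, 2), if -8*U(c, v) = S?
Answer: 11515/48 ≈ 239.90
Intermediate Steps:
S = 49/6 (S = 8 - 1/(-6) = 8 - 1*(-⅙) = 8 + ⅙ = 49/6 ≈ 8.1667)
U(c, v) = -49/48 (U(c, v) = -⅛*49/6 = -49/48)
-235*U(16, 2) = -235*(-49/48) = 11515/48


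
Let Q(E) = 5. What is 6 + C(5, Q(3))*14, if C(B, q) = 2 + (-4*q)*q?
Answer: -1366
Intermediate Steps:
C(B, q) = 2 - 4*q²
6 + C(5, Q(3))*14 = 6 + (2 - 4*5²)*14 = 6 + (2 - 4*25)*14 = 6 + (2 - 100)*14 = 6 - 98*14 = 6 - 1372 = -1366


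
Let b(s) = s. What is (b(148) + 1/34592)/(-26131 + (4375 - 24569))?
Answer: -5119617/1602474400 ≈ -0.0031948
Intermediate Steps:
(b(148) + 1/34592)/(-26131 + (4375 - 24569)) = (148 + 1/34592)/(-26131 + (4375 - 24569)) = (148 + 1/34592)/(-26131 - 20194) = (5119617/34592)/(-46325) = (5119617/34592)*(-1/46325) = -5119617/1602474400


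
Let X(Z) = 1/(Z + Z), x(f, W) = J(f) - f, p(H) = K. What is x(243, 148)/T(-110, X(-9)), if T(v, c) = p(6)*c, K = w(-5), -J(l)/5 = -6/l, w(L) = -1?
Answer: -39346/9 ≈ -4371.8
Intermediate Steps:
J(l) = 30/l (J(l) = -(-30)/l = 30/l)
K = -1
p(H) = -1
x(f, W) = -f + 30/f (x(f, W) = 30/f - f = -f + 30/f)
X(Z) = 1/(2*Z)
T(v, c) = -c
x(243, 148)/T(-110, X(-9)) = (-1*243 + 30/243)/((-1/(2*(-9)))) = (-243 + 30*(1/243))/((-(-1)/(2*9))) = (-243 + 10/81)/((-1*(-1/18))) = -19673/(81*1/18) = -19673/81*18 = -39346/9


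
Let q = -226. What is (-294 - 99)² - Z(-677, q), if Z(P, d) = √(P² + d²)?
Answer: 154449 - √509405 ≈ 1.5374e+5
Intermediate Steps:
(-294 - 99)² - Z(-677, q) = (-294 - 99)² - √((-677)² + (-226)²) = (-393)² - √(458329 + 51076) = 154449 - √509405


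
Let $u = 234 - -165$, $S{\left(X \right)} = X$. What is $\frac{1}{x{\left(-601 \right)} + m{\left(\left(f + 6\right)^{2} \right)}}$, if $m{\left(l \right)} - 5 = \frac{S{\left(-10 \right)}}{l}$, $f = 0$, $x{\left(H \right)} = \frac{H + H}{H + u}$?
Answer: $\frac{1818}{19403} \approx 0.093697$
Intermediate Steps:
$u = 399$ ($u = 234 + 165 = 399$)
$x{\left(H \right)} = \frac{2 H}{399 + H}$ ($x{\left(H \right)} = \frac{H + H}{H + 399} = \frac{2 H}{399 + H}$)
$m{\left(l \right)} = 5 - \frac{10}{l}$
$\frac{1}{x{\left(-601 \right)} + m{\left(\left(f + 6\right)^{2} \right)}} = \frac{1}{2 \left(-601\right) \frac{1}{399 - 601} + \left(5 - \frac{10}{\left(0 + 6\right)^{2}}\right)} = \frac{1}{2 \left(-601\right) \frac{1}{-202} + \left(5 - \frac{10}{6^{2}}\right)} = \frac{1}{2 \left(-601\right) \left(- \frac{1}{202}\right) + \left(5 - \frac{10}{36}\right)} = \frac{1}{\frac{601}{101} + \left(5 - \frac{5}{18}\right)} = \frac{1}{\frac{601}{101} + \frac{85}{18}} = \frac{1}{\frac{19403}{1818}} = \frac{1818}{19403}$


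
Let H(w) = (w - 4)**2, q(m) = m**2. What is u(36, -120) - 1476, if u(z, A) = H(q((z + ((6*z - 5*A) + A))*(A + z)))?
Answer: 14294253097692738124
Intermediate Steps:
H(w) = (-4 + w)**2
u(z, A) = (-4 + (A + z)**2*(-4*A + 7*z)**2)**2 (u(z, A) = (-4 + ((z + ((6*z - 5*A) + A))*(A + z))**2)**2 = (-4 + ((z + ((-5*A + 6*z) + A))*(A + z))**2)**2 = (-4 + ((z + (-4*A + 6*z))*(A + z))**2)**2 = (-4 + ((-4*A + 7*z)*(A + z))**2)**2 = (-4 + ((A + z)*(-4*A + 7*z))**2)**2 = (-4 + (A + z)**2*(-4*A + 7*z)**2)**2)
u(36, -120) - 1476 = (-4 + (-4*(-120)**2 + 7*36**2 + 3*(-120)*36)**2)**2 - 1476 = (-4 + (-4*14400 + 7*1296 - 12960)**2)**2 - 1476 = (-4 + (-57600 + 9072 - 12960)**2)**2 - 1476 = (-4 + (-61488)**2)**2 - 1476 = (-4 + 3780774144)**2 - 1476 = 3780774140**2 - 1476 = 14294253097692739600 - 1476 = 14294253097692738124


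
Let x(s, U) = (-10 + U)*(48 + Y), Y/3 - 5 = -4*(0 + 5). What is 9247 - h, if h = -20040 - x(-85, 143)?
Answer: 29686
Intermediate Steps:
Y = -45 (Y = 15 + 3*(-4*(0 + 5)) = 15 + 3*(-4*5) = 15 + 3*(-20) = 15 - 60 = -45)
x(s, U) = -30 + 3*U (x(s, U) = (-10 + U)*(48 - 45) = (-10 + U)*3 = -30 + 3*U)
h = -20439 (h = -20040 - (-30 + 3*143) = -20040 - (-30 + 429) = -20040 - 1*399 = -20040 - 399 = -20439)
9247 - h = 9247 - 1*(-20439) = 9247 + 20439 = 29686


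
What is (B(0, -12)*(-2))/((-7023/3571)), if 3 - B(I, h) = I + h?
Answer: 35710/2341 ≈ 15.254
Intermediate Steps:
B(I, h) = 3 - I - h (B(I, h) = 3 - (I + h) = 3 + (-I - h) = 3 - I - h)
(B(0, -12)*(-2))/((-7023/3571)) = ((3 - 1*0 - 1*(-12))*(-2))/((-7023/3571)) = ((3 + 0 + 12)*(-2))/((-7023*1/3571)) = (15*(-2))/(-7023/3571) = -30*(-3571/7023) = 35710/2341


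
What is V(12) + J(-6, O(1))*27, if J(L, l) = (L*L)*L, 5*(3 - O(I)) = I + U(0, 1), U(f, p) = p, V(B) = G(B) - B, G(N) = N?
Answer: -5832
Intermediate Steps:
V(B) = 0 (V(B) = B - B = 0)
O(I) = 14/5 - I/5 (O(I) = 3 - (I + 1)/5 = 3 - (1 + I)/5 = 3 + (-⅕ - I/5) = 14/5 - I/5)
J(L, l) = L³ (J(L, l) = L²*L = L³)
V(12) + J(-6, O(1))*27 = 0 + (-6)³*27 = 0 - 216*27 = 0 - 5832 = -5832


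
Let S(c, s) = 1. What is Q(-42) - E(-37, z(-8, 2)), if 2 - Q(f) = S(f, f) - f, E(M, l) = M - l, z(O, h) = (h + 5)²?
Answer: 45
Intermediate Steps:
z(O, h) = (5 + h)²
Q(f) = 1 + f (Q(f) = 2 - (1 - f) = 2 + (-1 + f) = 1 + f)
Q(-42) - E(-37, z(-8, 2)) = (1 - 42) - (-37 - (5 + 2)²) = -41 - (-37 - 1*7²) = -41 - (-37 - 1*49) = -41 - (-37 - 49) = -41 - 1*(-86) = -41 + 86 = 45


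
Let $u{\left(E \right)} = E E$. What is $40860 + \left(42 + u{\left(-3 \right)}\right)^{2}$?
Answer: $43461$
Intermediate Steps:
$u{\left(E \right)} = E^{2}$
$40860 + \left(42 + u{\left(-3 \right)}\right)^{2} = 40860 + \left(42 + \left(-3\right)^{2}\right)^{2} = 40860 + \left(42 + 9\right)^{2} = 40860 + 51^{2} = 40860 + 2601 = 43461$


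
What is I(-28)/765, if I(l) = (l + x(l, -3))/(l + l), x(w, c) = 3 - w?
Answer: -1/14280 ≈ -7.0028e-5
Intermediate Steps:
I(l) = 3/(2*l) (I(l) = (l + (3 - l))/(l + l) = 3/((2*l)) = 3*(1/(2*l)) = 3/(2*l))
I(-28)/765 = ((3/2)/(-28))/765 = ((3/2)*(-1/28))*(1/765) = -3/56*1/765 = -1/14280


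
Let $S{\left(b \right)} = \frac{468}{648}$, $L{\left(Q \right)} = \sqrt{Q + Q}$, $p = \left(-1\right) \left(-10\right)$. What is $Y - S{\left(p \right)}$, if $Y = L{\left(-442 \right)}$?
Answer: $- \frac{13}{18} + 2 i \sqrt{221} \approx -0.72222 + 29.732 i$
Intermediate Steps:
$p = 10$
$L{\left(Q \right)} = \sqrt{2} \sqrt{Q}$ ($L{\left(Q \right)} = \sqrt{2 Q} = \sqrt{2} \sqrt{Q}$)
$S{\left(b \right)} = \frac{13}{18}$ ($S{\left(b \right)} = 468 \cdot \frac{1}{648} = \frac{13}{18}$)
$Y = 2 i \sqrt{221}$ ($Y = \sqrt{2} \sqrt{-442} = \sqrt{2} i \sqrt{442} = 2 i \sqrt{221} \approx 29.732 i$)
$Y - S{\left(p \right)} = 2 i \sqrt{221} - \frac{13}{18} = - \frac{13}{18} + 2 i \sqrt{221}$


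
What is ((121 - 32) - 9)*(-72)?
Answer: -5760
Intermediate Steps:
((121 - 32) - 9)*(-72) = (89 - 9)*(-72) = 80*(-72) = -5760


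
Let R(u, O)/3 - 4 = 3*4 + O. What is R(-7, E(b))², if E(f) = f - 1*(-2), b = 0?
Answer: 2916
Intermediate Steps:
E(f) = 2 + f (E(f) = f + 2 = 2 + f)
R(u, O) = 48 + 3*O (R(u, O) = 12 + 3*(3*4 + O) = 12 + 3*(12 + O) = 12 + (36 + 3*O) = 48 + 3*O)
R(-7, E(b))² = (48 + 3*(2 + 0))² = (48 + 3*2)² = (48 + 6)² = 54² = 2916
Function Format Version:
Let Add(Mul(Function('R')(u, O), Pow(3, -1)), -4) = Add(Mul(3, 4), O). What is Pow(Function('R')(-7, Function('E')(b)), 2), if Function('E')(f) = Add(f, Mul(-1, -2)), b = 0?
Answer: 2916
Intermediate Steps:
Function('E')(f) = Add(2, f) (Function('E')(f) = Add(f, 2) = Add(2, f))
Function('R')(u, O) = Add(48, Mul(3, O)) (Function('R')(u, O) = Add(12, Mul(3, Add(Mul(3, 4), O))) = Add(12, Mul(3, Add(12, O))) = Add(12, Add(36, Mul(3, O))) = Add(48, Mul(3, O)))
Pow(Function('R')(-7, Function('E')(b)), 2) = Pow(Add(48, Mul(3, Add(2, 0))), 2) = Pow(Add(48, Mul(3, 2)), 2) = Pow(Add(48, 6), 2) = Pow(54, 2) = 2916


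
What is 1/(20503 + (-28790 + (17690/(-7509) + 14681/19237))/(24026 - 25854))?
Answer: 264055757124/5418094152100343 ≈ 4.8736e-5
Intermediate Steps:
1/(20503 + (-28790 + (17690/(-7509) + 14681/19237))/(24026 - 25854)) = 1/(20503 + (-28790 + (17690*(-1/7509) + 14681*(1/19237)))/(-1828)) = 1/(20503 + (-28790 + (-17690/7509 + 14681/19237))*(-1/1828)) = 1/(20503 + (-28790 - 230062901/144450633)*(-1/1828)) = 1/(20503 - 4158963786971/144450633*(-1/1828)) = 1/(20503 + 4158963786971/264055757124) = 1/(5418094152100343/264055757124) = 264055757124/5418094152100343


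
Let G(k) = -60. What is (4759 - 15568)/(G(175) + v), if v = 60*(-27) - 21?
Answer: 1201/189 ≈ 6.3545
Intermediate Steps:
v = -1641 (v = -1620 - 21 = -1641)
(4759 - 15568)/(G(175) + v) = (4759 - 15568)/(-60 - 1641) = -10809/(-1701) = -10809*(-1/1701) = 1201/189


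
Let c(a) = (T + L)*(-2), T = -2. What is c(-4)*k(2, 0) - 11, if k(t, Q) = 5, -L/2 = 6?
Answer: 129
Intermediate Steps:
L = -12 (L = -2*6 = -12)
c(a) = 28 (c(a) = (-2 - 12)*(-2) = -14*(-2) = 28)
c(-4)*k(2, 0) - 11 = 28*5 - 11 = 140 - 11 = 129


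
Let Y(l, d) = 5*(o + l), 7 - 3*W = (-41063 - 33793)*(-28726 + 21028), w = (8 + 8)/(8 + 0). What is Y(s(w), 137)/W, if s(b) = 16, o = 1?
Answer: -255/576241481 ≈ -4.4252e-7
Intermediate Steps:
w = 2 (w = 16/8 = 16*(1/8) = 2)
W = -576241481/3 (W = 7/3 - (-41063 - 33793)*(-28726 + 21028)/3 = 7/3 - (-24952)*(-7698) = 7/3 - 1/3*576241488 = 7/3 - 192080496 = -576241481/3 ≈ -1.9208e+8)
Y(l, d) = 5 + 5*l (Y(l, d) = 5*(1 + l) = 5 + 5*l)
Y(s(w), 137)/W = (5 + 5*16)/(-576241481/3) = (5 + 80)*(-3/576241481) = 85*(-3/576241481) = -255/576241481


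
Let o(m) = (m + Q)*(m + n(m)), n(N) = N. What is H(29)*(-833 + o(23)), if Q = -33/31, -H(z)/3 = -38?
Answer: 622098/31 ≈ 20068.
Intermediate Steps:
H(z) = 114 (H(z) = -3*(-38) = 114)
Q = -33/31 (Q = -33*1/31 = -33/31 ≈ -1.0645)
o(m) = 2*m*(-33/31 + m) (o(m) = (m - 33/31)*(m + m) = (-33/31 + m)*(2*m) = 2*m*(-33/31 + m))
H(29)*(-833 + o(23)) = 114*(-833 + (2/31)*23*(-33 + 31*23)) = 114*(-833 + (2/31)*23*(-33 + 713)) = 114*(-833 + (2/31)*23*680) = 114*(-833 + 31280/31) = 114*(5457/31) = 622098/31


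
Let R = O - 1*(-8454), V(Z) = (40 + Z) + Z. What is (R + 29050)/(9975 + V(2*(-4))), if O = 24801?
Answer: 62305/9999 ≈ 6.2311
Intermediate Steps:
V(Z) = 40 + 2*Z
R = 33255 (R = 24801 - 1*(-8454) = 24801 + 8454 = 33255)
(R + 29050)/(9975 + V(2*(-4))) = (33255 + 29050)/(9975 + (40 + 2*(2*(-4)))) = 62305/(9975 + (40 + 2*(-8))) = 62305/(9975 + (40 - 16)) = 62305/(9975 + 24) = 62305/9999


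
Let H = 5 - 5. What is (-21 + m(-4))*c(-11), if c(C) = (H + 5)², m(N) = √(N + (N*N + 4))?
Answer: -425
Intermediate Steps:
H = 0
m(N) = √(4 + N + N²) (m(N) = √(N + (N² + 4)) = √(N + (4 + N²)) = √(4 + N + N²))
c(C) = 25 (c(C) = (0 + 5)² = 5² = 25)
(-21 + m(-4))*c(-11) = (-21 + √(4 - 4 + (-4)²))*25 = (-21 + √(4 - 4 + 16))*25 = (-21 + √16)*25 = (-21 + 4)*25 = -17*25 = -425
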